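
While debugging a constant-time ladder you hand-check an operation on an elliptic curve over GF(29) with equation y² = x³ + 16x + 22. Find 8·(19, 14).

Write Q = (19, 14).
Double-and-add on 8 = (1000)₂. Start with Q = (19, 14) for the leading 1-bit.
double: tangent at (19, 14): λ = (3·19² + 16)/(2·14) ≡ 26/28. 28⁻¹ ≡ 28 (mod 29), so λ ≡ 26·28 ≡ 3.
  x = λ² - 19 - 19 = 9 - 38 ≡ 0; y = λ·(19 - 0) - 14 ≡ 14. → (0, 14)
double: tangent at (0, 14): λ = (3·0² + 16)/(2·14) ≡ 16/28. 28⁻¹ ≡ 28 (mod 29), so λ ≡ 16·28 ≡ 13.
  x = λ² - 0 - 0 = 169 - 0 ≡ 24; y = λ·(0 - 24) - 14 ≡ 22. → (24, 22)
double: tangent at (24, 22): λ = (3·24² + 16)/(2·22) ≡ 4/15. 15⁻¹ ≡ 2 (mod 29) since 15·2 = 30 ≡ 1, so λ ≡ 4·2 ≡ 8.
  x = λ² - 24 - 24 = 64 - 48 ≡ 16; y = λ·(24 - 16) - 22 ≡ 13. → (16, 13)

(16, 13)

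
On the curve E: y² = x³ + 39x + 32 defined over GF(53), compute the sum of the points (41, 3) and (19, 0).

(17, 34)

(41, 3) + (19, 0). λ = (0 - 3)/(19 - 41) ≡ 50/31 mod 53. 31⁻¹ ≡ 12 (mod 53) since 31·12 = 372 ≡ 1, so λ ≡ 17.
  x = λ² - 41 - 19 = 289 - 60 ≡ 17; y = λ·(41 - 17) - 3 ≡ 34. → (17, 34)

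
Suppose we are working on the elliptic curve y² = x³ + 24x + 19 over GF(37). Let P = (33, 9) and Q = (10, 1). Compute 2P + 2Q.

First 2P:
Repeated addition: build up to 2P.
2P: tangent at (33, 9): λ = (3·33² + 24)/(2·9) ≡ 35/18. 18⁻¹ ≡ 35 (mod 37) since 18·35 = 630 ≡ 1, so λ ≡ 35·35 ≡ 4.
  x = λ² - 33 - 33 = 16 - 66 ≡ 24; y = λ·(33 - 24) - 9 ≡ 27. → (24, 27)
2P = (24, 27).
Next 2Q:
Repeated addition: build up to 2Q.
2Q: tangent at (10, 1): λ = (3·10² + 24)/(2·1) ≡ 28/2. 2⁻¹ ≡ 19 (mod 37), so λ ≡ 28·19 ≡ 14.
  x = λ² - 10 - 10 = 196 - 20 ≡ 28; y = λ·(10 - 28) - 1 ≡ 6. → (28, 6)
2Q = (28, 6).
Finally 2P + 2Q:
(24, 27) + (28, 6). λ = (6 - 27)/(28 - 24) ≡ 16/4 mod 37. 4⁻¹ ≡ 28 (mod 37), so λ ≡ 4.
  x = λ² - 24 - 28 = 16 - 52 ≡ 1; y = λ·(24 - 1) - 27 ≡ 28. → (1, 28)

(1, 28)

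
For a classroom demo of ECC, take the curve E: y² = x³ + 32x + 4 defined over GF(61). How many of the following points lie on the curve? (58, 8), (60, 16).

1

(58, 8): 8² ≡ 3, rhs ≡ 3 → on.
(60, 16): 16² ≡ 12, rhs ≡ 32 → off.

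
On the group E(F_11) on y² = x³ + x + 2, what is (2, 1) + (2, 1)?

tangent at (2, 1): λ = (3·2² + 1)/(2·1) ≡ 2/2. 2⁻¹ ≡ 6 (mod 11), so λ ≡ 2·6 ≡ 1.
  x = λ² - 2 - 2 = 1 - 4 ≡ 8; y = λ·(2 - 8) - 1 ≡ 4. → (8, 4)

(8, 4)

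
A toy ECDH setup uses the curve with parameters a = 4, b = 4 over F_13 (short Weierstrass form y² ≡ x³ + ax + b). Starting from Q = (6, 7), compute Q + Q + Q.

(3, 2)

Repeated addition: build up to 3Q.
2Q: tangent at (6, 7): λ = (3·6² + 4)/(2·7) ≡ 8/1. 1⁻¹ ≡ 1 (mod 13), so λ ≡ 8·1 ≡ 8.
  x = λ² - 6 - 6 = 64 - 12 ≡ 0; y = λ·(6 - 0) - 7 ≡ 2. → (0, 2)
3Q: (0, 2) + (6, 7). λ = (7 - 2)/(6 - 0) ≡ 5/6 mod 13. 6⁻¹ ≡ 11 (mod 13), so λ ≡ 3.
  x = λ² - 0 - 6 = 9 - 6 ≡ 3; y = λ·(0 - 3) - 2 ≡ 2. → (3, 2)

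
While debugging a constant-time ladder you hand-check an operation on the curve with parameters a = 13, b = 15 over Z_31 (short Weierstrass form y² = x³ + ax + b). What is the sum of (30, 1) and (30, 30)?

O

The two points share x = 30 and their y-coordinates satisfy 1 + 30 ≡ 0 (mod 31), so they are inverses. Their sum is ∞.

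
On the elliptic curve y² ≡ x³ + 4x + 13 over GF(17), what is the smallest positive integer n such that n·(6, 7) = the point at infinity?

2P: tangent at (6, 7): λ = (3·6² + 4)/(2·7) ≡ 10/14. 14⁻¹ ≡ 11 (mod 17), so λ ≡ 10·11 ≡ 8.
  x = λ² - 6 - 6 = 64 - 12 ≡ 1; y = λ·(6 - 1) - 7 ≡ 16. → (1, 16)
3P: (1, 16) + (6, 7). λ = (7 - 16)/(6 - 1) ≡ 8/5 mod 17. 5⁻¹ ≡ 7 (mod 17), so λ ≡ 5.
  x = λ² - 1 - 6 = 25 - 7 ≡ 1; y = λ·(1 - 1) - 16 ≡ 1. → (1, 1)
4P: (1, 1) + (6, 7). λ = (7 - 1)/(6 - 1) ≡ 6/5 mod 17. 5⁻¹ ≡ 7 (mod 17) since 5·7 = 35 ≡ 1, so λ ≡ 8.
  x = λ² - 1 - 6 = 64 - 7 ≡ 6; y = λ·(1 - 6) - 1 ≡ 10. → (6, 10)
5P: (6, 10) + (6, 7): same x and y₁ ≡ -y₂, so the sum is the point at infinity.
5P = the point at infinity, so the order is 5.

5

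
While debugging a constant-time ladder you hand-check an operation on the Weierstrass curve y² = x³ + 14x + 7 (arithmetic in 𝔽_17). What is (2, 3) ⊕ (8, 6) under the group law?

(2, 3) + (8, 6). λ = (6 - 3)/(8 - 2) ≡ 3/6 mod 17. 6⁻¹ ≡ 3 (mod 17) since 6·3 = 18 ≡ 1, so λ ≡ 9.
  x = λ² - 2 - 8 = 81 - 10 ≡ 3; y = λ·(2 - 3) - 3 ≡ 5. → (3, 5)

(3, 5)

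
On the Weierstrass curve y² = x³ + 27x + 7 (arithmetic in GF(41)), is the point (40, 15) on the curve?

yes

y² = 15² ≡ 20; x³ + 27x + 7 = 65087 ≡ 20 (mod 41). 20 = 20.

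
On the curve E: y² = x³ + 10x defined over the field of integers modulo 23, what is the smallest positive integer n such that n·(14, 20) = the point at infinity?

2P: tangent at (14, 20): λ = (3·14² + 10)/(2·20) ≡ 0/17. 17⁻¹ ≡ 19 (mod 23) since 17·19 = 323 ≡ 1, so λ ≡ 0·19 ≡ 0.
  x = λ² - 14 - 14 = 0 - 28 ≡ 18; y = λ·(14 - 18) - 20 ≡ 3. → (18, 3)
3P: (18, 3) + (14, 20). λ = (20 - 3)/(14 - 18) ≡ 17/19 mod 23. 19⁻¹ ≡ 17 (mod 23) since 19·17 = 323 ≡ 1, so λ ≡ 13.
  x = λ² - 18 - 14 = 169 - 32 ≡ 22; y = λ·(18 - 22) - 3 ≡ 14. → (22, 14)
4P: (22, 14) + (14, 20). λ = (20 - 14)/(14 - 22) ≡ 6/15 mod 23. 15⁻¹ ≡ 20 (mod 23), so λ ≡ 5.
  x = λ² - 22 - 14 = 25 - 36 ≡ 12; y = λ·(22 - 12) - 14 ≡ 13. → (12, 13)
5P: (12, 13) + (14, 20). λ = (20 - 13)/(14 - 12) ≡ 7/2 mod 23. 2⁻¹ ≡ 12 (mod 23), so λ ≡ 15.
  x = λ² - 12 - 14 = 225 - 26 ≡ 15; y = λ·(12 - 15) - 13 ≡ 11. → (15, 11)
6P: (15, 11) + (14, 20). λ = (20 - 11)/(14 - 15) ≡ 9/22 mod 23. 22⁻¹ ≡ 22 (mod 23), so λ ≡ 14.
  x = λ² - 15 - 14 = 196 - 29 ≡ 6; y = λ·(15 - 6) - 11 ≡ 0. → (6, 0)
7P: (6, 0) + (14, 20). λ = (20 - 0)/(14 - 6) ≡ 20/8 mod 23. 8⁻¹ ≡ 3 (mod 23), so λ ≡ 14.
  x = λ² - 6 - 14 = 196 - 20 ≡ 15; y = λ·(6 - 15) - 0 ≡ 12. → (15, 12)
8P: (15, 12) + (14, 20). λ = (20 - 12)/(14 - 15) ≡ 8/22 mod 23. 22⁻¹ ≡ 22 (mod 23) since 22·22 = 484 ≡ 1, so λ ≡ 15.
  x = λ² - 15 - 14 = 225 - 29 ≡ 12; y = λ·(15 - 12) - 12 ≡ 10. → (12, 10)
9P: (12, 10) + (14, 20). λ = (20 - 10)/(14 - 12) ≡ 10/2 mod 23. 2⁻¹ ≡ 12 (mod 23), so λ ≡ 5.
  x = λ² - 12 - 14 = 25 - 26 ≡ 22; y = λ·(12 - 22) - 10 ≡ 9. → (22, 9)
10P: (22, 9) + (14, 20). λ = (20 - 9)/(14 - 22) ≡ 11/15 mod 23. 15⁻¹ ≡ 20 (mod 23), so λ ≡ 13.
  x = λ² - 22 - 14 = 169 - 36 ≡ 18; y = λ·(22 - 18) - 9 ≡ 20. → (18, 20)
11P: (18, 20) + (14, 20). λ = (20 - 20)/(14 - 18) ≡ 0/19 mod 23. 19⁻¹ ≡ 17 (mod 23) since 19·17 = 323 ≡ 1, so λ ≡ 0.
  x = λ² - 18 - 14 = 0 - 32 ≡ 14; y = λ·(18 - 14) - 20 ≡ 3. → (14, 3)
12P: (14, 3) + (14, 20): same x and y₁ ≡ -y₂, so the sum is the point at infinity.
12P = the point at infinity, so the order is 12.

12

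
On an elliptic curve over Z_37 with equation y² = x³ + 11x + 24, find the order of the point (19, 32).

2P: tangent at (19, 32): λ = (3·19² + 11)/(2·32) ≡ 21/27. 27⁻¹ ≡ 11 (mod 37), so λ ≡ 21·11 ≡ 9.
  x = λ² - 19 - 19 = 81 - 38 ≡ 6; y = λ·(19 - 6) - 32 ≡ 11. → (6, 11)
3P: (6, 11) + (19, 32). λ = (32 - 11)/(19 - 6) ≡ 21/13 mod 37. 13⁻¹ ≡ 20 (mod 37), so λ ≡ 13.
  x = λ² - 6 - 19 = 169 - 25 ≡ 33; y = λ·(6 - 33) - 11 ≡ 8. → (33, 8)
4P: (33, 8) + (19, 32). λ = (32 - 8)/(19 - 33) ≡ 24/23 mod 37. 23⁻¹ ≡ 29 (mod 37) since 23·29 = 667 ≡ 1, so λ ≡ 30.
  x = λ² - 33 - 19 = 900 - 52 ≡ 34; y = λ·(33 - 34) - 8 ≡ 36. → (34, 36)
5P: (34, 36) + (19, 32). λ = (32 - 36)/(19 - 34) ≡ 33/22 mod 37. 22⁻¹ ≡ 32 (mod 37), so λ ≡ 20.
  x = λ² - 34 - 19 = 400 - 53 ≡ 14; y = λ·(34 - 14) - 36 ≡ 31. → (14, 31)
6P: (14, 31) + (19, 32). λ = (32 - 31)/(19 - 14) ≡ 1/5 mod 37. 5⁻¹ ≡ 15 (mod 37) since 5·15 = 75 ≡ 1, so λ ≡ 15.
  x = λ² - 14 - 19 = 225 - 33 ≡ 7; y = λ·(14 - 7) - 31 ≡ 0. → (7, 0)
7P: (7, 0) + (19, 32). λ = (32 - 0)/(19 - 7) ≡ 32/12 mod 37. 12⁻¹ ≡ 34 (mod 37) since 12·34 = 408 ≡ 1, so λ ≡ 15.
  x = λ² - 7 - 19 = 225 - 26 ≡ 14; y = λ·(7 - 14) - 0 ≡ 6. → (14, 6)
8P: (14, 6) + (19, 32). λ = (32 - 6)/(19 - 14) ≡ 26/5 mod 37. 5⁻¹ ≡ 15 (mod 37), so λ ≡ 20.
  x = λ² - 14 - 19 = 400 - 33 ≡ 34; y = λ·(14 - 34) - 6 ≡ 1. → (34, 1)
9P: (34, 1) + (19, 32). λ = (32 - 1)/(19 - 34) ≡ 31/22 mod 37. 22⁻¹ ≡ 32 (mod 37) since 22·32 = 704 ≡ 1, so λ ≡ 30.
  x = λ² - 34 - 19 = 900 - 53 ≡ 33; y = λ·(34 - 33) - 1 ≡ 29. → (33, 29)
10P: (33, 29) + (19, 32). λ = (32 - 29)/(19 - 33) ≡ 3/23 mod 37. 23⁻¹ ≡ 29 (mod 37) since 23·29 = 667 ≡ 1, so λ ≡ 13.
  x = λ² - 33 - 19 = 169 - 52 ≡ 6; y = λ·(33 - 6) - 29 ≡ 26. → (6, 26)
11P: (6, 26) + (19, 32). λ = (32 - 26)/(19 - 6) ≡ 6/13 mod 37. 13⁻¹ ≡ 20 (mod 37), so λ ≡ 9.
  x = λ² - 6 - 19 = 81 - 25 ≡ 19; y = λ·(6 - 19) - 26 ≡ 5. → (19, 5)
12P: (19, 5) + (19, 32): same x and y₁ ≡ -y₂, so the sum is O.
12P = O, so the order is 12.

12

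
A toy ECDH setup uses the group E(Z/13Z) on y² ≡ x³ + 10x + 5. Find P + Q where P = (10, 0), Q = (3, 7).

(10, 0) + (3, 7). λ = (7 - 0)/(3 - 10) ≡ 7/6 mod 13. 6⁻¹ ≡ 11 (mod 13) since 6·11 = 66 ≡ 1, so λ ≡ 12.
  x = λ² - 10 - 3 = 144 - 13 ≡ 1; y = λ·(10 - 1) - 0 ≡ 4. → (1, 4)

(1, 4)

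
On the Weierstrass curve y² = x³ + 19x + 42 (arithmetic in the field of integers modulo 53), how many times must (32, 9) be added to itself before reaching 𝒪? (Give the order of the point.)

2P: tangent at (32, 9): λ = (3·32² + 19)/(2·9) ≡ 17/18. 18⁻¹ ≡ 3 (mod 53), so λ ≡ 17·3 ≡ 51.
  x = λ² - 32 - 32 = 2601 - 64 ≡ 46; y = λ·(32 - 46) - 9 ≡ 19. → (46, 19)
3P: (46, 19) + (32, 9). λ = (9 - 19)/(32 - 46) ≡ 43/39 mod 53. 39⁻¹ ≡ 34 (mod 53), so λ ≡ 31.
  x = λ² - 46 - 32 = 961 - 78 ≡ 35; y = λ·(46 - 35) - 19 ≡ 4. → (35, 4)
4P: (35, 4) + (32, 9). λ = (9 - 4)/(32 - 35) ≡ 5/50 mod 53. 50⁻¹ ≡ 35 (mod 53) since 50·35 = 1750 ≡ 1, so λ ≡ 16.
  x = λ² - 35 - 32 = 256 - 67 ≡ 30; y = λ·(35 - 30) - 4 ≡ 23. → (30, 23)
5P: (30, 23) + (32, 9). λ = (9 - 23)/(32 - 30) ≡ 39/2 mod 53. 2⁻¹ ≡ 27 (mod 53), so λ ≡ 46.
  x = λ² - 30 - 32 = 2116 - 62 ≡ 40; y = λ·(30 - 40) - 23 ≡ 47. → (40, 47)
6P: (40, 47) + (32, 9). λ = (9 - 47)/(32 - 40) ≡ 15/45 mod 53. 45⁻¹ ≡ 33 (mod 53), so λ ≡ 18.
  x = λ² - 40 - 32 = 324 - 72 ≡ 40; y = λ·(40 - 40) - 47 ≡ 6. → (40, 6)
7P: (40, 6) + (32, 9). λ = (9 - 6)/(32 - 40) ≡ 3/45 mod 53. 45⁻¹ ≡ 33 (mod 53) since 45·33 = 1485 ≡ 1, so λ ≡ 46.
  x = λ² - 40 - 32 = 2116 - 72 ≡ 30; y = λ·(40 - 30) - 6 ≡ 30. → (30, 30)
8P: (30, 30) + (32, 9). λ = (9 - 30)/(32 - 30) ≡ 32/2 mod 53. 2⁻¹ ≡ 27 (mod 53) since 2·27 = 54 ≡ 1, so λ ≡ 16.
  x = λ² - 30 - 32 = 256 - 62 ≡ 35; y = λ·(30 - 35) - 30 ≡ 49. → (35, 49)
9P: (35, 49) + (32, 9). λ = (9 - 49)/(32 - 35) ≡ 13/50 mod 53. 50⁻¹ ≡ 35 (mod 53), so λ ≡ 31.
  x = λ² - 35 - 32 = 961 - 67 ≡ 46; y = λ·(35 - 46) - 49 ≡ 34. → (46, 34)
10P: (46, 34) + (32, 9). λ = (9 - 34)/(32 - 46) ≡ 28/39 mod 53. 39⁻¹ ≡ 34 (mod 53) since 39·34 = 1326 ≡ 1, so λ ≡ 51.
  x = λ² - 46 - 32 = 2601 - 78 ≡ 32; y = λ·(46 - 32) - 34 ≡ 44. → (32, 44)
11P: (32, 44) + (32, 9): same x and y₁ ≡ -y₂, so the sum is 𝒪.
11P = 𝒪, so the order is 11.

11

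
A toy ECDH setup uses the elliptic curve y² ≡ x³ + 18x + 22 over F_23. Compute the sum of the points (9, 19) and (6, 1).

(9, 19) + (6, 1). λ = (1 - 19)/(6 - 9) ≡ 5/20 mod 23. 20⁻¹ ≡ 15 (mod 23), so λ ≡ 6.
  x = λ² - 9 - 6 = 36 - 15 ≡ 21; y = λ·(9 - 21) - 19 ≡ 1. → (21, 1)

(21, 1)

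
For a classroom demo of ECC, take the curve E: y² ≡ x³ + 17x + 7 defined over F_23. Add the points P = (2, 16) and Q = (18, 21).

(19, 6)

(2, 16) + (18, 21). λ = (21 - 16)/(18 - 2) ≡ 5/16 mod 23. 16⁻¹ ≡ 13 (mod 23) since 16·13 = 208 ≡ 1, so λ ≡ 19.
  x = λ² - 2 - 18 = 361 - 20 ≡ 19; y = λ·(2 - 19) - 16 ≡ 6. → (19, 6)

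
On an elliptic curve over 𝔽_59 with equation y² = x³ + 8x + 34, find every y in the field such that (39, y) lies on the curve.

x³ + 8x + 34 = 59665 ≡ 16 (mod 59).
Square roots of 16 mod 59: 4 and 55 (since 4² = 16 ≡ 16).

4, 55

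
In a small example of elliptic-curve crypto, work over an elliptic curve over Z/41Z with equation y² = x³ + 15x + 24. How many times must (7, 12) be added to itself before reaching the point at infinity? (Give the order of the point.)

9

2P: tangent at (7, 12): λ = (3·7² + 15)/(2·12) ≡ 39/24. 24⁻¹ ≡ 12 (mod 41), so λ ≡ 39·12 ≡ 17.
  x = λ² - 7 - 7 = 289 - 14 ≡ 29; y = λ·(7 - 29) - 12 ≡ 24. → (29, 24)
3P: (29, 24) + (7, 12). λ = (12 - 24)/(7 - 29) ≡ 29/19 mod 41. 19⁻¹ ≡ 13 (mod 41) since 19·13 = 247 ≡ 1, so λ ≡ 8.
  x = λ² - 29 - 7 = 64 - 36 ≡ 28; y = λ·(29 - 28) - 24 ≡ 25. → (28, 25)
4P: (28, 25) + (7, 12). λ = (12 - 25)/(7 - 28) ≡ 28/20 mod 41. 20⁻¹ ≡ 39 (mod 41), so λ ≡ 26.
  x = λ² - 28 - 7 = 676 - 35 ≡ 26; y = λ·(28 - 26) - 25 ≡ 27. → (26, 27)
5P: (26, 27) + (7, 12). λ = (12 - 27)/(7 - 26) ≡ 26/22 mod 41. 22⁻¹ ≡ 28 (mod 41) since 22·28 = 616 ≡ 1, so λ ≡ 31.
  x = λ² - 26 - 7 = 961 - 33 ≡ 26; y = λ·(26 - 26) - 27 ≡ 14. → (26, 14)
6P: (26, 14) + (7, 12). λ = (12 - 14)/(7 - 26) ≡ 39/22 mod 41. 22⁻¹ ≡ 28 (mod 41), so λ ≡ 26.
  x = λ² - 26 - 7 = 676 - 33 ≡ 28; y = λ·(26 - 28) - 14 ≡ 16. → (28, 16)
7P: (28, 16) + (7, 12). λ = (12 - 16)/(7 - 28) ≡ 37/20 mod 41. 20⁻¹ ≡ 39 (mod 41) since 20·39 = 780 ≡ 1, so λ ≡ 8.
  x = λ² - 28 - 7 = 64 - 35 ≡ 29; y = λ·(28 - 29) - 16 ≡ 17. → (29, 17)
8P: (29, 17) + (7, 12). λ = (12 - 17)/(7 - 29) ≡ 36/19 mod 41. 19⁻¹ ≡ 13 (mod 41) since 19·13 = 247 ≡ 1, so λ ≡ 17.
  x = λ² - 29 - 7 = 289 - 36 ≡ 7; y = λ·(29 - 7) - 17 ≡ 29. → (7, 29)
9P: (7, 29) + (7, 12): same x and y₁ ≡ -y₂, so the sum is the point at infinity.
9P = the point at infinity, so the order is 9.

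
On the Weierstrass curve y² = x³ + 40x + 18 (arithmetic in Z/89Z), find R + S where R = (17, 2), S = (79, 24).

(11, 3)

(17, 2) + (79, 24). λ = (24 - 2)/(79 - 17) ≡ 22/62 mod 89. 62⁻¹ ≡ 56 (mod 89), so λ ≡ 75.
  x = λ² - 17 - 79 = 5625 - 96 ≡ 11; y = λ·(17 - 11) - 2 ≡ 3. → (11, 3)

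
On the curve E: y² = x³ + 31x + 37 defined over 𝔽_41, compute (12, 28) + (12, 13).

O

The two points share x = 12 and their y-coordinates satisfy 28 + 13 ≡ 0 (mod 41), so they are inverses. Their sum is ∞.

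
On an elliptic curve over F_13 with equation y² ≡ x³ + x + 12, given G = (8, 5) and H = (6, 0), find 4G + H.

(1, 12)

First 4G:
Repeated addition: build up to 4G.
2G: tangent at (8, 5): λ = (3·8² + 1)/(2·5) ≡ 11/10. 10⁻¹ ≡ 4 (mod 13) since 10·4 = 40 ≡ 1, so λ ≡ 11·4 ≡ 5.
  x = λ² - 8 - 8 = 25 - 16 ≡ 9; y = λ·(8 - 9) - 5 ≡ 3. → (9, 3)
3G: (9, 3) + (8, 5). λ = (5 - 3)/(8 - 9) ≡ 2/12 mod 13. 12⁻¹ ≡ 12 (mod 13), so λ ≡ 11.
  x = λ² - 9 - 8 = 121 - 17 ≡ 0; y = λ·(9 - 0) - 3 ≡ 5. → (0, 5)
4G: (0, 5) + (8, 5). λ = (5 - 5)/(8 - 0) ≡ 0/8 mod 13. 8⁻¹ ≡ 5 (mod 13), so λ ≡ 0.
  x = λ² - 0 - 8 = 0 - 8 ≡ 5; y = λ·(0 - 5) - 5 ≡ 8. → (5, 8)
4G = (5, 8).
Finally 4G + H:
(5, 8) + (6, 0). λ = (0 - 8)/(6 - 5) ≡ 5/1 mod 13. 1⁻¹ ≡ 1 (mod 13) since 1·1 = 1 ≡ 1, so λ ≡ 5.
  x = λ² - 5 - 6 = 25 - 11 ≡ 1; y = λ·(5 - 1) - 8 ≡ 12. → (1, 12)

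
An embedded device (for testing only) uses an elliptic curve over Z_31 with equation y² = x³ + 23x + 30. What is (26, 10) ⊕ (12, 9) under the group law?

(21, 28)

(26, 10) + (12, 9). λ = (9 - 10)/(12 - 26) ≡ 30/17 mod 31. 17⁻¹ ≡ 11 (mod 31), so λ ≡ 20.
  x = λ² - 26 - 12 = 400 - 38 ≡ 21; y = λ·(26 - 21) - 10 ≡ 28. → (21, 28)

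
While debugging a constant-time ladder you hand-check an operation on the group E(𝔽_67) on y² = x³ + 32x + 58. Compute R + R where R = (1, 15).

(31, 17)

tangent at (1, 15): λ = (3·1² + 32)/(2·15) ≡ 35/30. 30⁻¹ ≡ 38 (mod 67), so λ ≡ 35·38 ≡ 57.
  x = λ² - 1 - 1 = 3249 - 2 ≡ 31; y = λ·(1 - 31) - 15 ≡ 17. → (31, 17)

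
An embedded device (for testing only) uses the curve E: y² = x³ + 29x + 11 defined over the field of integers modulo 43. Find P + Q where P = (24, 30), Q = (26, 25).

(24, 30) + (26, 25). λ = (25 - 30)/(26 - 24) ≡ 38/2 mod 43. 2⁻¹ ≡ 22 (mod 43), so λ ≡ 19.
  x = λ² - 24 - 26 = 361 - 50 ≡ 10; y = λ·(24 - 10) - 30 ≡ 21. → (10, 21)

(10, 21)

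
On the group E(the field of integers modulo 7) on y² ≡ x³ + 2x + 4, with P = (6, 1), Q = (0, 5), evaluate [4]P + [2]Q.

First 4P:
Double-and-add on 4 = (100)₂. Start with P = (6, 1) for the leading 1-bit.
double: tangent at (6, 1): λ = (3·6² + 2)/(2·1) ≡ 5/2. 2⁻¹ ≡ 4 (mod 7), so λ ≡ 5·4 ≡ 6.
  x = λ² - 6 - 6 = 36 - 12 ≡ 3; y = λ·(6 - 3) - 1 ≡ 3. → (3, 3)
double: tangent at (3, 3): λ = (3·3² + 2)/(2·3) ≡ 1/6. 6⁻¹ ≡ 6 (mod 7) since 6·6 = 36 ≡ 1, so λ ≡ 1·6 ≡ 6.
  x = λ² - 3 - 3 = 36 - 6 ≡ 2; y = λ·(3 - 2) - 3 ≡ 3. → (2, 3)
4P = (2, 3).
Next 2Q:
Repeated addition: build up to 2Q.
2Q: tangent at (0, 5): λ = (3·0² + 2)/(2·5) ≡ 2/3. 3⁻¹ ≡ 5 (mod 7), so λ ≡ 2·5 ≡ 3.
  x = λ² - 0 - 0 = 9 - 0 ≡ 2; y = λ·(0 - 2) - 5 ≡ 3. → (2, 3)
2Q = (2, 3).
Finally 4P + 2Q:
tangent at (2, 3): λ = (3·2² + 2)/(2·3) ≡ 0/6. 6⁻¹ ≡ 6 (mod 7), so λ ≡ 0·6 ≡ 0.
  x = λ² - 2 - 2 = 0 - 4 ≡ 3; y = λ·(2 - 3) - 3 ≡ 4. → (3, 4)

(3, 4)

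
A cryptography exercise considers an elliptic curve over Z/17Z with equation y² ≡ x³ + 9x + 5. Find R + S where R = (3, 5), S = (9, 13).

(3, 12)

(3, 5) + (9, 13). λ = (13 - 5)/(9 - 3) ≡ 8/6 mod 17. 6⁻¹ ≡ 3 (mod 17), so λ ≡ 7.
  x = λ² - 3 - 9 = 49 - 12 ≡ 3; y = λ·(3 - 3) - 5 ≡ 12. → (3, 12)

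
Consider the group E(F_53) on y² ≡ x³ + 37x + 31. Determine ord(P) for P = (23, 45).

2P: tangent at (23, 45): λ = (3·23² + 37)/(2·45) ≡ 34/37. 37⁻¹ ≡ 43 (mod 53), so λ ≡ 34·43 ≡ 31.
  x = λ² - 23 - 23 = 961 - 46 ≡ 14; y = λ·(23 - 14) - 45 ≡ 22. → (14, 22)
3P: (14, 22) + (23, 45). λ = (45 - 22)/(23 - 14) ≡ 23/9 mod 53. 9⁻¹ ≡ 6 (mod 53), so λ ≡ 32.
  x = λ² - 14 - 23 = 1024 - 37 ≡ 33; y = λ·(14 - 33) - 22 ≡ 6. → (33, 6)
4P: (33, 6) + (23, 45). λ = (45 - 6)/(23 - 33) ≡ 39/43 mod 53. 43⁻¹ ≡ 37 (mod 53), so λ ≡ 12.
  x = λ² - 33 - 23 = 144 - 56 ≡ 35; y = λ·(33 - 35) - 6 ≡ 23. → (35, 23)
5P: (35, 23) + (23, 45). λ = (45 - 23)/(23 - 35) ≡ 22/41 mod 53. 41⁻¹ ≡ 22 (mod 53), so λ ≡ 7.
  x = λ² - 35 - 23 = 49 - 58 ≡ 44; y = λ·(35 - 44) - 23 ≡ 20. → (44, 20)
6P: (44, 20) + (23, 45). λ = (45 - 20)/(23 - 44) ≡ 25/32 mod 53. 32⁻¹ ≡ 5 (mod 53), so λ ≡ 19.
  x = λ² - 44 - 23 = 361 - 67 ≡ 29; y = λ·(44 - 29) - 20 ≡ 0. → (29, 0)
7P: (29, 0) + (23, 45). λ = (45 - 0)/(23 - 29) ≡ 45/47 mod 53. 47⁻¹ ≡ 44 (mod 53), so λ ≡ 19.
  x = λ² - 29 - 23 = 361 - 52 ≡ 44; y = λ·(29 - 44) - 0 ≡ 33. → (44, 33)
8P: (44, 33) + (23, 45). λ = (45 - 33)/(23 - 44) ≡ 12/32 mod 53. 32⁻¹ ≡ 5 (mod 53) since 32·5 = 160 ≡ 1, so λ ≡ 7.
  x = λ² - 44 - 23 = 49 - 67 ≡ 35; y = λ·(44 - 35) - 33 ≡ 30. → (35, 30)
9P: (35, 30) + (23, 45). λ = (45 - 30)/(23 - 35) ≡ 15/41 mod 53. 41⁻¹ ≡ 22 (mod 53) since 41·22 = 902 ≡ 1, so λ ≡ 12.
  x = λ² - 35 - 23 = 144 - 58 ≡ 33; y = λ·(35 - 33) - 30 ≡ 47. → (33, 47)
10P: (33, 47) + (23, 45). λ = (45 - 47)/(23 - 33) ≡ 51/43 mod 53. 43⁻¹ ≡ 37 (mod 53), so λ ≡ 32.
  x = λ² - 33 - 23 = 1024 - 56 ≡ 14; y = λ·(33 - 14) - 47 ≡ 31. → (14, 31)
11P: (14, 31) + (23, 45). λ = (45 - 31)/(23 - 14) ≡ 14/9 mod 53. 9⁻¹ ≡ 6 (mod 53), so λ ≡ 31.
  x = λ² - 14 - 23 = 961 - 37 ≡ 23; y = λ·(14 - 23) - 31 ≡ 8. → (23, 8)
12P: (23, 8) + (23, 45): same x and y₁ ≡ -y₂, so the sum is the point at infinity.
12P = the point at infinity, so the order is 12.

12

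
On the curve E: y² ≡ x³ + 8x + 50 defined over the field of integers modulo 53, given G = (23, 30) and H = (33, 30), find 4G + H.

(35, 13)

First 4G:
Repeated addition: build up to 4G.
2G: tangent at (23, 30): λ = (3·23² + 8)/(2·30) ≡ 5/7. 7⁻¹ ≡ 38 (mod 53), so λ ≡ 5·38 ≡ 31.
  x = λ² - 23 - 23 = 961 - 46 ≡ 14; y = λ·(23 - 14) - 30 ≡ 37. → (14, 37)
3G: (14, 37) + (23, 30). λ = (30 - 37)/(23 - 14) ≡ 46/9 mod 53. 9⁻¹ ≡ 6 (mod 53), so λ ≡ 11.
  x = λ² - 14 - 23 = 121 - 37 ≡ 31; y = λ·(14 - 31) - 37 ≡ 41. → (31, 41)
4G: (31, 41) + (23, 30). λ = (30 - 41)/(23 - 31) ≡ 42/45 mod 53. 45⁻¹ ≡ 33 (mod 53) since 45·33 = 1485 ≡ 1, so λ ≡ 8.
  x = λ² - 31 - 23 = 64 - 54 ≡ 10; y = λ·(31 - 10) - 41 ≡ 21. → (10, 21)
4G = (10, 21).
Finally 4G + H:
(10, 21) + (33, 30). λ = (30 - 21)/(33 - 10) ≡ 9/23 mod 53. 23⁻¹ ≡ 30 (mod 53), so λ ≡ 5.
  x = λ² - 10 - 33 = 25 - 43 ≡ 35; y = λ·(10 - 35) - 21 ≡ 13. → (35, 13)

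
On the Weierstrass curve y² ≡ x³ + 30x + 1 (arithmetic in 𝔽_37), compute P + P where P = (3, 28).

(3, 9)

tangent at (3, 28): λ = (3·3² + 30)/(2·28) ≡ 20/19. 19⁻¹ ≡ 2 (mod 37), so λ ≡ 20·2 ≡ 3.
  x = λ² - 3 - 3 = 9 - 6 ≡ 3; y = λ·(3 - 3) - 28 ≡ 9. → (3, 9)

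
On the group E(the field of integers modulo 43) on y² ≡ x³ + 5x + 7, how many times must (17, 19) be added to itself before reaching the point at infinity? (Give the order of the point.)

12

2P: tangent at (17, 19): λ = (3·17² + 5)/(2·19) ≡ 12/38. 38⁻¹ ≡ 17 (mod 43), so λ ≡ 12·17 ≡ 32.
  x = λ² - 17 - 17 = 1024 - 34 ≡ 1; y = λ·(17 - 1) - 19 ≡ 20. → (1, 20)
3P: (1, 20) + (17, 19). λ = (19 - 20)/(17 - 1) ≡ 42/16 mod 43. 16⁻¹ ≡ 35 (mod 43), so λ ≡ 8.
  x = λ² - 1 - 17 = 64 - 18 ≡ 3; y = λ·(1 - 3) - 20 ≡ 7. → (3, 7)
4P: (3, 7) + (17, 19). λ = (19 - 7)/(17 - 3) ≡ 12/14 mod 43. 14⁻¹ ≡ 40 (mod 43), so λ ≡ 7.
  x = λ² - 3 - 17 = 49 - 20 ≡ 29; y = λ·(3 - 29) - 7 ≡ 26. → (29, 26)
5P: (29, 26) + (17, 19). λ = (19 - 26)/(17 - 29) ≡ 36/31 mod 43. 31⁻¹ ≡ 25 (mod 43) since 31·25 = 775 ≡ 1, so λ ≡ 40.
  x = λ² - 29 - 17 = 1600 - 46 ≡ 6; y = λ·(29 - 6) - 26 ≡ 34. → (6, 34)
6P: (6, 34) + (17, 19). λ = (19 - 34)/(17 - 6) ≡ 28/11 mod 43. 11⁻¹ ≡ 4 (mod 43), so λ ≡ 26.
  x = λ² - 6 - 17 = 676 - 23 ≡ 8; y = λ·(6 - 8) - 34 ≡ 0. → (8, 0)
7P: (8, 0) + (17, 19). λ = (19 - 0)/(17 - 8) ≡ 19/9 mod 43. 9⁻¹ ≡ 24 (mod 43), so λ ≡ 26.
  x = λ² - 8 - 17 = 676 - 25 ≡ 6; y = λ·(8 - 6) - 0 ≡ 9. → (6, 9)
8P: (6, 9) + (17, 19). λ = (19 - 9)/(17 - 6) ≡ 10/11 mod 43. 11⁻¹ ≡ 4 (mod 43) since 11·4 = 44 ≡ 1, so λ ≡ 40.
  x = λ² - 6 - 17 = 1600 - 23 ≡ 29; y = λ·(6 - 29) - 9 ≡ 17. → (29, 17)
9P: (29, 17) + (17, 19). λ = (19 - 17)/(17 - 29) ≡ 2/31 mod 43. 31⁻¹ ≡ 25 (mod 43), so λ ≡ 7.
  x = λ² - 29 - 17 = 49 - 46 ≡ 3; y = λ·(29 - 3) - 17 ≡ 36. → (3, 36)
10P: (3, 36) + (17, 19). λ = (19 - 36)/(17 - 3) ≡ 26/14 mod 43. 14⁻¹ ≡ 40 (mod 43), so λ ≡ 8.
  x = λ² - 3 - 17 = 64 - 20 ≡ 1; y = λ·(3 - 1) - 36 ≡ 23. → (1, 23)
11P: (1, 23) + (17, 19). λ = (19 - 23)/(17 - 1) ≡ 39/16 mod 43. 16⁻¹ ≡ 35 (mod 43), so λ ≡ 32.
  x = λ² - 1 - 17 = 1024 - 18 ≡ 17; y = λ·(1 - 17) - 23 ≡ 24. → (17, 24)
12P: (17, 24) + (17, 19): same x and y₁ ≡ -y₂, so the sum is the point at infinity.
12P = the point at infinity, so the order is 12.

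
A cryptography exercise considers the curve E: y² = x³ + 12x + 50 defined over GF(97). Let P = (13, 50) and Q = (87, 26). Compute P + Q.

(13, 50) + (87, 26). λ = (26 - 50)/(87 - 13) ≡ 73/74 mod 97. 74⁻¹ ≡ 59 (mod 97) since 74·59 = 4366 ≡ 1, so λ ≡ 39.
  x = λ² - 13 - 87 = 1521 - 100 ≡ 63; y = λ·(13 - 63) - 50 ≡ 37. → (63, 37)

(63, 37)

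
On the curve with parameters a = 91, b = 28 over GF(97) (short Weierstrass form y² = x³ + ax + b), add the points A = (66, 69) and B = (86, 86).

(66, 69) + (86, 86). λ = (86 - 69)/(86 - 66) ≡ 17/20 mod 97. 20⁻¹ ≡ 34 (mod 97) since 20·34 = 680 ≡ 1, so λ ≡ 93.
  x = λ² - 66 - 86 = 8649 - 152 ≡ 58; y = λ·(66 - 58) - 69 ≡ 93. → (58, 93)

(58, 93)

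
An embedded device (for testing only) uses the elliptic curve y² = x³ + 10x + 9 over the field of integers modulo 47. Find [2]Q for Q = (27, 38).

tangent at (27, 38): λ = (3·27² + 10)/(2·38) ≡ 35/29. 29⁻¹ ≡ 13 (mod 47) since 29·13 = 377 ≡ 1, so λ ≡ 35·13 ≡ 32.
  x = λ² - 27 - 27 = 1024 - 54 ≡ 30; y = λ·(27 - 30) - 38 ≡ 7. → (30, 7)

(30, 7)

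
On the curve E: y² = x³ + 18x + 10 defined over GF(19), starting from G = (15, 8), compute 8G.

(8, 18)

Repeated addition: build up to 8G.
2G: tangent at (15, 8): λ = (3·15² + 18)/(2·8) ≡ 9/16. 16⁻¹ ≡ 6 (mod 19), so λ ≡ 9·6 ≡ 16.
  x = λ² - 15 - 15 = 256 - 30 ≡ 17; y = λ·(15 - 17) - 8 ≡ 17. → (17, 17)
3G: (17, 17) + (15, 8). λ = (8 - 17)/(15 - 17) ≡ 10/17 mod 19. 17⁻¹ ≡ 9 (mod 19) since 17·9 = 153 ≡ 1, so λ ≡ 14.
  x = λ² - 17 - 15 = 196 - 32 ≡ 12; y = λ·(17 - 12) - 17 ≡ 15. → (12, 15)
4G: (12, 15) + (15, 8). λ = (8 - 15)/(15 - 12) ≡ 12/3 mod 19. 3⁻¹ ≡ 13 (mod 19), so λ ≡ 4.
  x = λ² - 12 - 15 = 16 - 27 ≡ 8; y = λ·(12 - 8) - 15 ≡ 1. → (8, 1)
5G: (8, 1) + (15, 8). λ = (8 - 1)/(15 - 8) ≡ 7/7 mod 19. 7⁻¹ ≡ 11 (mod 19), so λ ≡ 1.
  x = λ² - 8 - 15 = 1 - 23 ≡ 16; y = λ·(8 - 16) - 1 ≡ 10. → (16, 10)
6G: (16, 10) + (15, 8). λ = (8 - 10)/(15 - 16) ≡ 17/18 mod 19. 18⁻¹ ≡ 18 (mod 19) since 18·18 = 324 ≡ 1, so λ ≡ 2.
  x = λ² - 16 - 15 = 4 - 31 ≡ 11; y = λ·(16 - 11) - 10 ≡ 0. → (11, 0)
7G: (11, 0) + (15, 8). λ = (8 - 0)/(15 - 11) ≡ 8/4 mod 19. 4⁻¹ ≡ 5 (mod 19), so λ ≡ 2.
  x = λ² - 11 - 15 = 4 - 26 ≡ 16; y = λ·(11 - 16) - 0 ≡ 9. → (16, 9)
8G: (16, 9) + (15, 8). λ = (8 - 9)/(15 - 16) ≡ 18/18 mod 19. 18⁻¹ ≡ 18 (mod 19), so λ ≡ 1.
  x = λ² - 16 - 15 = 1 - 31 ≡ 8; y = λ·(16 - 8) - 9 ≡ 18. → (8, 18)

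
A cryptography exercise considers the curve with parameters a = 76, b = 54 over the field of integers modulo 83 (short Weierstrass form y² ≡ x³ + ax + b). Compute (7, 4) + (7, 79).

The two points share x = 7 and their y-coordinates satisfy 4 + 79 ≡ 0 (mod 83), so they are inverses. Their sum is O.

O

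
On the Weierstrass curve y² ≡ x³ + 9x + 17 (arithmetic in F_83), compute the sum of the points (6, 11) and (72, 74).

(15, 37)

(6, 11) + (72, 74). λ = (74 - 11)/(72 - 6) ≡ 63/66 mod 83. 66⁻¹ ≡ 39 (mod 83) since 66·39 = 2574 ≡ 1, so λ ≡ 50.
  x = λ² - 6 - 72 = 2500 - 78 ≡ 15; y = λ·(6 - 15) - 11 ≡ 37. → (15, 37)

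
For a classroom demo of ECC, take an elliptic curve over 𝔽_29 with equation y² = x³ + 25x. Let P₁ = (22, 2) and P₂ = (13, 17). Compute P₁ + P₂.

(22, 2) + (13, 17). λ = (17 - 2)/(13 - 22) ≡ 15/20 mod 29. 20⁻¹ ≡ 16 (mod 29), so λ ≡ 8.
  x = λ² - 22 - 13 = 64 - 35 ≡ 0; y = λ·(22 - 0) - 2 ≡ 0. → (0, 0)

(0, 0)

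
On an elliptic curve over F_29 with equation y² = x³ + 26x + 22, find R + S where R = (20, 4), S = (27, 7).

(20, 4) + (27, 7). λ = (7 - 4)/(27 - 20) ≡ 3/7 mod 29. 7⁻¹ ≡ 25 (mod 29), so λ ≡ 17.
  x = λ² - 20 - 27 = 289 - 47 ≡ 10; y = λ·(20 - 10) - 4 ≡ 21. → (10, 21)

(10, 21)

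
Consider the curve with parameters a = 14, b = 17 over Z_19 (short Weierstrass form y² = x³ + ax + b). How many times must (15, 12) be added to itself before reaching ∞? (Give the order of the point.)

2P: tangent at (15, 12): λ = (3·15² + 14)/(2·12) ≡ 5/5. 5⁻¹ ≡ 4 (mod 19) since 5·4 = 20 ≡ 1, so λ ≡ 5·4 ≡ 1.
  x = λ² - 15 - 15 = 1 - 30 ≡ 9; y = λ·(15 - 9) - 12 ≡ 13. → (9, 13)
3P: (9, 13) + (15, 12). λ = (12 - 13)/(15 - 9) ≡ 18/6 mod 19. 6⁻¹ ≡ 16 (mod 19), so λ ≡ 3.
  x = λ² - 9 - 15 = 9 - 24 ≡ 4; y = λ·(9 - 4) - 13 ≡ 2. → (4, 2)
4P: (4, 2) + (15, 12). λ = (12 - 2)/(15 - 4) ≡ 10/11 mod 19. 11⁻¹ ≡ 7 (mod 19), so λ ≡ 13.
  x = λ² - 4 - 15 = 169 - 19 ≡ 17; y = λ·(4 - 17) - 2 ≡ 0. → (17, 0)
5P: (17, 0) + (15, 12). λ = (12 - 0)/(15 - 17) ≡ 12/17 mod 19. 17⁻¹ ≡ 9 (mod 19), so λ ≡ 13.
  x = λ² - 17 - 15 = 169 - 32 ≡ 4; y = λ·(17 - 4) - 0 ≡ 17. → (4, 17)
6P: (4, 17) + (15, 12). λ = (12 - 17)/(15 - 4) ≡ 14/11 mod 19. 11⁻¹ ≡ 7 (mod 19), so λ ≡ 3.
  x = λ² - 4 - 15 = 9 - 19 ≡ 9; y = λ·(4 - 9) - 17 ≡ 6. → (9, 6)
7P: (9, 6) + (15, 12). λ = (12 - 6)/(15 - 9) ≡ 6/6 mod 19. 6⁻¹ ≡ 16 (mod 19), so λ ≡ 1.
  x = λ² - 9 - 15 = 1 - 24 ≡ 15; y = λ·(9 - 15) - 6 ≡ 7. → (15, 7)
8P: (15, 7) + (15, 12): same x and y₁ ≡ -y₂, so the sum is ∞.
8P = ∞, so the order is 8.

8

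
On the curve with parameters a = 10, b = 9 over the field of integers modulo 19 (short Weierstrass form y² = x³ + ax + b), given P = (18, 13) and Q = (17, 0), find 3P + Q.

(16, 3)

First 3P:
Repeated addition: build up to 3P.
2P: tangent at (18, 13): λ = (3·18² + 10)/(2·13) ≡ 13/7. 7⁻¹ ≡ 11 (mod 19) since 7·11 = 77 ≡ 1, so λ ≡ 13·11 ≡ 10.
  x = λ² - 18 - 18 = 100 - 36 ≡ 7; y = λ·(18 - 7) - 13 ≡ 2. → (7, 2)
3P: (7, 2) + (18, 13). λ = (13 - 2)/(18 - 7) ≡ 11/11 mod 19. 11⁻¹ ≡ 7 (mod 19) since 11·7 = 77 ≡ 1, so λ ≡ 1.
  x = λ² - 7 - 18 = 1 - 25 ≡ 14; y = λ·(7 - 14) - 2 ≡ 10. → (14, 10)
3P = (14, 10).
Finally 3P + Q:
(14, 10) + (17, 0). λ = (0 - 10)/(17 - 14) ≡ 9/3 mod 19. 3⁻¹ ≡ 13 (mod 19) since 3·13 = 39 ≡ 1, so λ ≡ 3.
  x = λ² - 14 - 17 = 9 - 31 ≡ 16; y = λ·(14 - 16) - 10 ≡ 3. → (16, 3)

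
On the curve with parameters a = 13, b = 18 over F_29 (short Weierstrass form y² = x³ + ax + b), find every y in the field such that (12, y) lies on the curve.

none

x³ + 13x + 18 = 1902 ≡ 17 (mod 29).
17 is a non-residue mod 29; no y exists.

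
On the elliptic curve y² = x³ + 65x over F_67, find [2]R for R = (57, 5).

(29, 12)

tangent at (57, 5): λ = (3·57² + 65)/(2·5) ≡ 30/10. 10⁻¹ ≡ 47 (mod 67) since 10·47 = 470 ≡ 1, so λ ≡ 30·47 ≡ 3.
  x = λ² - 57 - 57 = 9 - 114 ≡ 29; y = λ·(57 - 29) - 5 ≡ 12. → (29, 12)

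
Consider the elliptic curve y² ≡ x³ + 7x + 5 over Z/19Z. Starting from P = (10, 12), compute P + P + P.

O

Repeated addition: build up to 3P.
2P: tangent at (10, 12): λ = (3·10² + 7)/(2·12) ≡ 3/5. 5⁻¹ ≡ 4 (mod 19), so λ ≡ 3·4 ≡ 12.
  x = λ² - 10 - 10 = 144 - 20 ≡ 10; y = λ·(10 - 10) - 12 ≡ 7. → (10, 7)
3P: (10, 7) + (10, 12): same x and y₁ ≡ -y₂, so the sum is O.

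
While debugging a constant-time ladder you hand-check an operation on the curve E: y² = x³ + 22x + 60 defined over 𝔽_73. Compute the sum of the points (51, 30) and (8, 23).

(13, 39)

(51, 30) + (8, 23). λ = (23 - 30)/(8 - 51) ≡ 66/30 mod 73. 30⁻¹ ≡ 56 (mod 73) since 30·56 = 1680 ≡ 1, so λ ≡ 46.
  x = λ² - 51 - 8 = 2116 - 59 ≡ 13; y = λ·(51 - 13) - 30 ≡ 39. → (13, 39)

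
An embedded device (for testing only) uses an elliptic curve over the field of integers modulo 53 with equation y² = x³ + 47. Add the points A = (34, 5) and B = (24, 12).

(31, 30)

(34, 5) + (24, 12). λ = (12 - 5)/(24 - 34) ≡ 7/43 mod 53. 43⁻¹ ≡ 37 (mod 53), so λ ≡ 47.
  x = λ² - 34 - 24 = 2209 - 58 ≡ 31; y = λ·(34 - 31) - 5 ≡ 30. → (31, 30)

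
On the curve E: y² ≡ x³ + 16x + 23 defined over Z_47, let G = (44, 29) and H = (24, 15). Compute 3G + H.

First 3G:
Repeated addition: build up to 3G.
2G: tangent at (44, 29): λ = (3·44² + 16)/(2·29) ≡ 43/11. 11⁻¹ ≡ 30 (mod 47) since 11·30 = 330 ≡ 1, so λ ≡ 43·30 ≡ 21.
  x = λ² - 44 - 44 = 441 - 88 ≡ 24; y = λ·(44 - 24) - 29 ≡ 15. → (24, 15)
3G: (24, 15) + (44, 29). λ = (29 - 15)/(44 - 24) ≡ 14/20 mod 47. 20⁻¹ ≡ 40 (mod 47), so λ ≡ 43.
  x = λ² - 24 - 44 = 1849 - 68 ≡ 42; y = λ·(24 - 42) - 15 ≡ 10. → (42, 10)
3G = (42, 10).
Finally 3G + H:
(42, 10) + (24, 15). λ = (15 - 10)/(24 - 42) ≡ 5/29 mod 47. 29⁻¹ ≡ 13 (mod 47) since 29·13 = 377 ≡ 1, so λ ≡ 18.
  x = λ² - 42 - 24 = 324 - 66 ≡ 23; y = λ·(42 - 23) - 10 ≡ 3. → (23, 3)

(23, 3)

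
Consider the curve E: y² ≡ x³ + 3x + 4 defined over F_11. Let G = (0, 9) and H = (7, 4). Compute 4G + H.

First 4G:
Double-and-add on 4 = (100)₂. Start with G = (0, 9) for the leading 1-bit.
double: tangent at (0, 9): λ = (3·0² + 3)/(2·9) ≡ 3/7. 7⁻¹ ≡ 8 (mod 11), so λ ≡ 3·8 ≡ 2.
  x = λ² - 0 - 0 = 4 - 0 ≡ 4; y = λ·(0 - 4) - 9 ≡ 5. → (4, 5)
double: tangent at (4, 5): λ = (3·4² + 3)/(2·5) ≡ 7/10. 10⁻¹ ≡ 10 (mod 11) since 10·10 = 100 ≡ 1, so λ ≡ 7·10 ≡ 4.
  x = λ² - 4 - 4 = 16 - 8 ≡ 8; y = λ·(4 - 8) - 5 ≡ 1. → (8, 1)
4G = (8, 1).
Finally 4G + H:
(8, 1) + (7, 4). λ = (4 - 1)/(7 - 8) ≡ 3/10 mod 11. 10⁻¹ ≡ 10 (mod 11), so λ ≡ 8.
  x = λ² - 8 - 7 = 64 - 15 ≡ 5; y = λ·(8 - 5) - 1 ≡ 1. → (5, 1)

(5, 1)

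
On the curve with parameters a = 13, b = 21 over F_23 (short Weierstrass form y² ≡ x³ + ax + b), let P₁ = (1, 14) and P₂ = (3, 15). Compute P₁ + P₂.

(1, 14) + (3, 15). λ = (15 - 14)/(3 - 1) ≡ 1/2 mod 23. 2⁻¹ ≡ 12 (mod 23) since 2·12 = 24 ≡ 1, so λ ≡ 12.
  x = λ² - 1 - 3 = 144 - 4 ≡ 2; y = λ·(1 - 2) - 14 ≡ 20. → (2, 20)

(2, 20)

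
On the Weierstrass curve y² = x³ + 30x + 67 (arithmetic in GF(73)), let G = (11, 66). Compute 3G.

(8, 4)

Repeated addition: build up to 3G.
2G: tangent at (11, 66): λ = (3·11² + 30)/(2·66) ≡ 28/59. 59⁻¹ ≡ 26 (mod 73), so λ ≡ 28·26 ≡ 71.
  x = λ² - 11 - 11 = 5041 - 22 ≡ 55; y = λ·(11 - 55) - 66 ≡ 22. → (55, 22)
3G: (55, 22) + (11, 66). λ = (66 - 22)/(11 - 55) ≡ 44/29 mod 73. 29⁻¹ ≡ 68 (mod 73) since 29·68 = 1972 ≡ 1, so λ ≡ 72.
  x = λ² - 55 - 11 = 5184 - 66 ≡ 8; y = λ·(55 - 8) - 22 ≡ 4. → (8, 4)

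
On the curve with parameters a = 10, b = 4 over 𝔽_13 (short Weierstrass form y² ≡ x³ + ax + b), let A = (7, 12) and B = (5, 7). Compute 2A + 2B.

First 2A:
Repeated addition: build up to 2A.
2A: tangent at (7, 12): λ = (3·7² + 10)/(2·12) ≡ 1/11. 11⁻¹ ≡ 6 (mod 13), so λ ≡ 1·6 ≡ 6.
  x = λ² - 7 - 7 = 36 - 14 ≡ 9; y = λ·(7 - 9) - 12 ≡ 2. → (9, 2)
2A = (9, 2).
Next 2B:
Repeated addition: build up to 2B.
2B: tangent at (5, 7): λ = (3·5² + 10)/(2·7) ≡ 7/1. 1⁻¹ ≡ 1 (mod 13), so λ ≡ 7·1 ≡ 7.
  x = λ² - 5 - 5 = 49 - 10 ≡ 0; y = λ·(5 - 0) - 7 ≡ 2. → (0, 2)
2B = (0, 2).
Finally 2A + 2B:
(9, 2) + (0, 2). λ = (2 - 2)/(0 - 9) ≡ 0/4 mod 13. 4⁻¹ ≡ 10 (mod 13), so λ ≡ 0.
  x = λ² - 9 - 0 = 0 - 9 ≡ 4; y = λ·(9 - 4) - 2 ≡ 11. → (4, 11)

(4, 11)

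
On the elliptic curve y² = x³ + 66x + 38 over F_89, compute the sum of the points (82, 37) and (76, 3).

(62, 17)

(82, 37) + (76, 3). λ = (3 - 37)/(76 - 82) ≡ 55/83 mod 89. 83⁻¹ ≡ 74 (mod 89) since 83·74 = 6142 ≡ 1, so λ ≡ 65.
  x = λ² - 82 - 76 = 4225 - 158 ≡ 62; y = λ·(82 - 62) - 37 ≡ 17. → (62, 17)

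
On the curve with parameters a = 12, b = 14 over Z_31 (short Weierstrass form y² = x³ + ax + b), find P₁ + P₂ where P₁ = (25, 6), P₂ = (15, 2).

(25, 6) + (15, 2). λ = (2 - 6)/(15 - 25) ≡ 27/21 mod 31. 21⁻¹ ≡ 3 (mod 31), so λ ≡ 19.
  x = λ² - 25 - 15 = 361 - 40 ≡ 11; y = λ·(25 - 11) - 6 ≡ 12. → (11, 12)

(11, 12)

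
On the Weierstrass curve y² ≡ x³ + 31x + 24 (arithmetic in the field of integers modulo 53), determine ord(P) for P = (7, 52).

10

2P: tangent at (7, 52): λ = (3·7² + 31)/(2·52) ≡ 19/51. 51⁻¹ ≡ 26 (mod 53) since 51·26 = 1326 ≡ 1, so λ ≡ 19·26 ≡ 17.
  x = λ² - 7 - 7 = 289 - 14 ≡ 10; y = λ·(7 - 10) - 52 ≡ 3. → (10, 3)
3P: (10, 3) + (7, 52). λ = (52 - 3)/(7 - 10) ≡ 49/50 mod 53. 50⁻¹ ≡ 35 (mod 53), so λ ≡ 19.
  x = λ² - 10 - 7 = 361 - 17 ≡ 26; y = λ·(10 - 26) - 3 ≡ 11. → (26, 11)
4P: (26, 11) + (7, 52). λ = (52 - 11)/(7 - 26) ≡ 41/34 mod 53. 34⁻¹ ≡ 39 (mod 53) since 34·39 = 1326 ≡ 1, so λ ≡ 9.
  x = λ² - 26 - 7 = 81 - 33 ≡ 48; y = λ·(26 - 48) - 11 ≡ 3. → (48, 3)
5P: (48, 3) + (7, 52). λ = (52 - 3)/(7 - 48) ≡ 49/12 mod 53. 12⁻¹ ≡ 31 (mod 53) since 12·31 = 372 ≡ 1, so λ ≡ 35.
  x = λ² - 48 - 7 = 1225 - 55 ≡ 4; y = λ·(48 - 4) - 3 ≡ 0. → (4, 0)
6P: (4, 0) + (7, 52). λ = (52 - 0)/(7 - 4) ≡ 52/3 mod 53. 3⁻¹ ≡ 18 (mod 53), so λ ≡ 35.
  x = λ² - 4 - 7 = 1225 - 11 ≡ 48; y = λ·(4 - 48) - 0 ≡ 50. → (48, 50)
7P: (48, 50) + (7, 52). λ = (52 - 50)/(7 - 48) ≡ 2/12 mod 53. 12⁻¹ ≡ 31 (mod 53), so λ ≡ 9.
  x = λ² - 48 - 7 = 81 - 55 ≡ 26; y = λ·(48 - 26) - 50 ≡ 42. → (26, 42)
8P: (26, 42) + (7, 52). λ = (52 - 42)/(7 - 26) ≡ 10/34 mod 53. 34⁻¹ ≡ 39 (mod 53) since 34·39 = 1326 ≡ 1, so λ ≡ 19.
  x = λ² - 26 - 7 = 361 - 33 ≡ 10; y = λ·(26 - 10) - 42 ≡ 50. → (10, 50)
9P: (10, 50) + (7, 52). λ = (52 - 50)/(7 - 10) ≡ 2/50 mod 53. 50⁻¹ ≡ 35 (mod 53) since 50·35 = 1750 ≡ 1, so λ ≡ 17.
  x = λ² - 10 - 7 = 289 - 17 ≡ 7; y = λ·(10 - 7) - 50 ≡ 1. → (7, 1)
10P: (7, 1) + (7, 52): same x and y₁ ≡ -y₂, so the sum is the point at infinity.
10P = the point at infinity, so the order is 10.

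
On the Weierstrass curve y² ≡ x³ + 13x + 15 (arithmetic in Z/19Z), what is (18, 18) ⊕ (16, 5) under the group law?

(13, 5)

(18, 18) + (16, 5). λ = (5 - 18)/(16 - 18) ≡ 6/17 mod 19. 17⁻¹ ≡ 9 (mod 19) since 17·9 = 153 ≡ 1, so λ ≡ 16.
  x = λ² - 18 - 16 = 256 - 34 ≡ 13; y = λ·(18 - 13) - 18 ≡ 5. → (13, 5)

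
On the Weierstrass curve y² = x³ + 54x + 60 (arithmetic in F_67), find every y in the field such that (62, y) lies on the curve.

x³ + 54x + 60 = 241736 ≡ 0 (mod 67).
Only y = 0 satisfies y² ≡ 0.

0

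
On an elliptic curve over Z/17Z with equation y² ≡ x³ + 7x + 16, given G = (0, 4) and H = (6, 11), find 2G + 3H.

(3, 8)

First 2G:
Repeated addition: build up to 2G.
2G: tangent at (0, 4): λ = (3·0² + 7)/(2·4) ≡ 7/8. 8⁻¹ ≡ 15 (mod 17), so λ ≡ 7·15 ≡ 3.
  x = λ² - 0 - 0 = 9 - 0 ≡ 9; y = λ·(0 - 9) - 4 ≡ 3. → (9, 3)
2G = (9, 3).
Next 3H:
Repeated addition: build up to 3H.
2H: tangent at (6, 11): λ = (3·6² + 7)/(2·11) ≡ 13/5. 5⁻¹ ≡ 7 (mod 17) since 5·7 = 35 ≡ 1, so λ ≡ 13·7 ≡ 6.
  x = λ² - 6 - 6 = 36 - 12 ≡ 7; y = λ·(6 - 7) - 11 ≡ 0. → (7, 0)
3H: (7, 0) + (6, 11). λ = (11 - 0)/(6 - 7) ≡ 11/16 mod 17. 16⁻¹ ≡ 16 (mod 17) since 16·16 = 256 ≡ 1, so λ ≡ 6.
  x = λ² - 7 - 6 = 36 - 13 ≡ 6; y = λ·(7 - 6) - 0 ≡ 6. → (6, 6)
3H = (6, 6).
Finally 2G + 3H:
(9, 3) + (6, 6). λ = (6 - 3)/(6 - 9) ≡ 3/14 mod 17. 14⁻¹ ≡ 11 (mod 17), so λ ≡ 16.
  x = λ² - 9 - 6 = 256 - 15 ≡ 3; y = λ·(9 - 3) - 3 ≡ 8. → (3, 8)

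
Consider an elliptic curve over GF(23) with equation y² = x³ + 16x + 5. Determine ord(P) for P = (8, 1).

2P: tangent at (8, 1): λ = (3·8² + 16)/(2·1) ≡ 1/2. 2⁻¹ ≡ 12 (mod 23) since 2·12 = 24 ≡ 1, so λ ≡ 1·12 ≡ 12.
  x = λ² - 8 - 8 = 144 - 16 ≡ 13; y = λ·(8 - 13) - 1 ≡ 8. → (13, 8)
3P: (13, 8) + (8, 1). λ = (1 - 8)/(8 - 13) ≡ 16/18 mod 23. 18⁻¹ ≡ 9 (mod 23), so λ ≡ 6.
  x = λ² - 13 - 8 = 36 - 21 ≡ 15; y = λ·(13 - 15) - 8 ≡ 3. → (15, 3)
4P: (15, 3) + (8, 1). λ = (1 - 3)/(8 - 15) ≡ 21/16 mod 23. 16⁻¹ ≡ 13 (mod 23), so λ ≡ 20.
  x = λ² - 15 - 8 = 400 - 23 ≡ 9; y = λ·(15 - 9) - 3 ≡ 2. → (9, 2)
5P: (9, 2) + (8, 1). λ = (1 - 2)/(8 - 9) ≡ 22/22 mod 23. 22⁻¹ ≡ 22 (mod 23), so λ ≡ 1.
  x = λ² - 9 - 8 = 1 - 17 ≡ 7; y = λ·(9 - 7) - 2 ≡ 0. → (7, 0)
6P: (7, 0) + (8, 1). λ = (1 - 0)/(8 - 7) ≡ 1/1 mod 23. 1⁻¹ ≡ 1 (mod 23) since 1·1 = 1 ≡ 1, so λ ≡ 1.
  x = λ² - 7 - 8 = 1 - 15 ≡ 9; y = λ·(7 - 9) - 0 ≡ 21. → (9, 21)
7P: (9, 21) + (8, 1). λ = (1 - 21)/(8 - 9) ≡ 3/22 mod 23. 22⁻¹ ≡ 22 (mod 23), so λ ≡ 20.
  x = λ² - 9 - 8 = 400 - 17 ≡ 15; y = λ·(9 - 15) - 21 ≡ 20. → (15, 20)
8P: (15, 20) + (8, 1). λ = (1 - 20)/(8 - 15) ≡ 4/16 mod 23. 16⁻¹ ≡ 13 (mod 23) since 16·13 = 208 ≡ 1, so λ ≡ 6.
  x = λ² - 15 - 8 = 36 - 23 ≡ 13; y = λ·(15 - 13) - 20 ≡ 15. → (13, 15)
9P: (13, 15) + (8, 1). λ = (1 - 15)/(8 - 13) ≡ 9/18 mod 23. 18⁻¹ ≡ 9 (mod 23), so λ ≡ 12.
  x = λ² - 13 - 8 = 144 - 21 ≡ 8; y = λ·(13 - 8) - 15 ≡ 22. → (8, 22)
10P: (8, 22) + (8, 1): same x and y₁ ≡ -y₂, so the sum is O.
10P = O, so the order is 10.

10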